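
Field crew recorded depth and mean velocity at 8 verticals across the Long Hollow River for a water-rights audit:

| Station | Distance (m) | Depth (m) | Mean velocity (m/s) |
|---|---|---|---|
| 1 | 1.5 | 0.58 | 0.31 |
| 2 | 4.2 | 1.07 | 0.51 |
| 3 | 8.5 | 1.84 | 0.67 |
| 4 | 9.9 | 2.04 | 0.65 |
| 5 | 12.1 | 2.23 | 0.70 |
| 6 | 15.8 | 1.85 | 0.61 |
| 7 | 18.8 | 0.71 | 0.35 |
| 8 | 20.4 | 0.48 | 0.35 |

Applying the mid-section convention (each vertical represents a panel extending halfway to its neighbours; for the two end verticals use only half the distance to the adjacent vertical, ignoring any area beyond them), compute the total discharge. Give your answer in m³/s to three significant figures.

w_1 = (4.2 − 1.5)/2 = 1.35 m; q_1 = 0.31 × 0.58 × 1.35 = 0.2427 m³/s
w_2 = (8.5 − 1.5)/2 = 3.5 m; q_2 = 0.51 × 1.07 × 3.5 = 1.910 m³/s
w_3 = (9.9 − 4.2)/2 = 2.85 m; q_3 = 0.67 × 1.84 × 2.85 = 3.513 m³/s
w_4 = (12.1 − 8.5)/2 = 1.8 m; q_4 = 0.65 × 2.04 × 1.8 = 2.387 m³/s
w_5 = (15.8 − 9.9)/2 = 2.95 m; q_5 = 0.70 × 2.23 × 2.95 = 4.605 m³/s
w_6 = (18.8 − 12.1)/2 = 3.35 m; q_6 = 0.61 × 1.85 × 3.35 = 3.780 m³/s
w_7 = (20.4 − 15.8)/2 = 2.3 m; q_7 = 0.35 × 0.71 × 2.3 = 0.5716 m³/s
w_8 = (20.4 − 18.8)/2 = 0.8 m; q_8 = 0.35 × 0.48 × 0.8 = 0.1344 m³/s
Q = Σ qᵢ = 17.14 m³/s

17.1 m³/s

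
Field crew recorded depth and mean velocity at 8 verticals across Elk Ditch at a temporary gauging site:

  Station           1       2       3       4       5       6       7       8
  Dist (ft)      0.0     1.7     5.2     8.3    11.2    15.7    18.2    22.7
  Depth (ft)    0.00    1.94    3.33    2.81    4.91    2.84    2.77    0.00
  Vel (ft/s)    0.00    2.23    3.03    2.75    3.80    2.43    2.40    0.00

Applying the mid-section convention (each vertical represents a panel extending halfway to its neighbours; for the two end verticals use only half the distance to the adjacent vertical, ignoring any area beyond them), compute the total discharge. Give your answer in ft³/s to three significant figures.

w_2 = (5.2 − 0.0)/2 = 2.6 ft; q_2 = 2.23 × 1.94 × 2.6 = 11.25 ft³/s
w_3 = (8.3 − 1.7)/2 = 3.3 ft; q_3 = 3.03 × 3.33 × 3.3 = 33.30 ft³/s
w_4 = (11.2 − 5.2)/2 = 3 ft; q_4 = 2.75 × 2.81 × 3 = 23.18 ft³/s
w_5 = (15.7 − 8.3)/2 = 3.7 ft; q_5 = 3.80 × 4.91 × 3.7 = 69.03 ft³/s
w_6 = (18.2 − 11.2)/2 = 3.5 ft; q_6 = 2.43 × 2.84 × 3.5 = 24.15 ft³/s
w_7 = (22.7 − 15.7)/2 = 3.5 ft; q_7 = 2.40 × 2.77 × 3.5 = 23.27 ft³/s
Stations 1, 8 contribute zero (depth or velocity is 0).
Q = Σ qᵢ = 184.2 ft³/s

184 ft³/s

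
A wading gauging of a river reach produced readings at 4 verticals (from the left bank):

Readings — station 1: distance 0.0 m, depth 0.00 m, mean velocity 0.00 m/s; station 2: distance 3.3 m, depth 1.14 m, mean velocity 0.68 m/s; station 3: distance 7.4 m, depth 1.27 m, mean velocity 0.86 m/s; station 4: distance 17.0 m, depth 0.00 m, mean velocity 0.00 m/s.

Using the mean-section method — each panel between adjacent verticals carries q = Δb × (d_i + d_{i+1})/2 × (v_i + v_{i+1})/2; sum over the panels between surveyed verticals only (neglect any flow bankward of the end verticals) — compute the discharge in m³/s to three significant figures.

7.07 m³/s

Panel 1-2: Δb = 3.3 m, d̄ = (0.00+1.14)/2 = 0.57, v̄ = (0.00+0.68)/2 = 0.34 → q = 3.3×0.57×0.34 = 0.6395 m³/s
Panel 2-3: Δb = 4.1 m, d̄ = (1.14+1.27)/2 = 1.205, v̄ = (0.68+0.86)/2 = 0.77 → q = 4.1×1.205×0.77 = 3.804 m³/s
Panel 3-4: Δb = 9.6 m, d̄ = (1.27+0.00)/2 = 0.635, v̄ = (0.86+0.00)/2 = 0.43 → q = 9.6×0.635×0.43 = 2.621 m³/s
Q = Σ q = 7.065 m³/s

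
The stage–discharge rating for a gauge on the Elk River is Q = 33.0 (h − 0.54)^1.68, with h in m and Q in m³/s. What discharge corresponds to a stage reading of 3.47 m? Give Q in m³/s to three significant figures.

Q = 33.0 × (3.47 − 0.54)^1.68 = 33.0 × 2.93^1.68 = 200.8 m³/s

201 m³/s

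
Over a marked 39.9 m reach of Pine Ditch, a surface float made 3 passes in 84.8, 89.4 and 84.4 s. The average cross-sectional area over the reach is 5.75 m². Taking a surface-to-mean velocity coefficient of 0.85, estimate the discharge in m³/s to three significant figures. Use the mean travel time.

t̄ = (84.8 + 89.4 + 84.4) / 3 = 86.2 s
v_surface = L / t̄ = 39.9 / 86.2 = 0.4629 m/s
v_mean = 0.85 × 0.4629 = 0.3934 m/s
Q = A × v_mean = 5.75 × 0.3934 = 2.262 m³/s

2.26 m³/s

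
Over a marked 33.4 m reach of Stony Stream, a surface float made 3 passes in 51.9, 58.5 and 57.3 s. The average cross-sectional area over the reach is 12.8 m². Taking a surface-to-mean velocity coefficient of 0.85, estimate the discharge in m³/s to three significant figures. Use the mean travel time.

6.50 m³/s

t̄ = (51.9 + 58.5 + 57.3) / 3 = 55.9 s
v_surface = L / t̄ = 33.4 / 55.9 = 0.5975 m/s
v_mean = 0.85 × 0.5975 = 0.5079 m/s
Q = A × v_mean = 12.8 × 0.5079 = 6.501 m³/s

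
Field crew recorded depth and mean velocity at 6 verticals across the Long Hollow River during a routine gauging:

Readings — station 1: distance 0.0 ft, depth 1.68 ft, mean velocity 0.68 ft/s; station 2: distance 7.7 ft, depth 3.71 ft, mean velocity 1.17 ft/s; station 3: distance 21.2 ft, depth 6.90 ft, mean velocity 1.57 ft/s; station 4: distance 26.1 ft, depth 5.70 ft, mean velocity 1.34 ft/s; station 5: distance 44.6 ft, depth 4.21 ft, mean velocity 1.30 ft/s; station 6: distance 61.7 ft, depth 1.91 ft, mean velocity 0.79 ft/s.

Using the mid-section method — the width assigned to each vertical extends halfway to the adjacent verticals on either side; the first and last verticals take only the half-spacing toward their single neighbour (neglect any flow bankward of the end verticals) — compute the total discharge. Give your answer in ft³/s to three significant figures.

w_1 = (7.7 − 0.0)/2 = 3.85 ft; q_1 = 0.68 × 1.68 × 3.85 = 4.398 ft³/s
w_2 = (21.2 − 0.0)/2 = 10.6 ft; q_2 = 1.17 × 3.71 × 10.6 = 46.01 ft³/s
w_3 = (26.1 − 7.7)/2 = 9.2 ft; q_3 = 1.57 × 6.90 × 9.2 = 99.66 ft³/s
w_4 = (44.6 − 21.2)/2 = 11.7 ft; q_4 = 1.34 × 5.70 × 11.7 = 89.36 ft³/s
w_5 = (61.7 − 26.1)/2 = 17.8 ft; q_5 = 1.30 × 4.21 × 17.8 = 97.42 ft³/s
w_6 = (61.7 − 44.6)/2 = 8.55 ft; q_6 = 0.79 × 1.91 × 8.55 = 12.90 ft³/s
Q = Σ qᵢ = 349.8 ft³/s

350 ft³/s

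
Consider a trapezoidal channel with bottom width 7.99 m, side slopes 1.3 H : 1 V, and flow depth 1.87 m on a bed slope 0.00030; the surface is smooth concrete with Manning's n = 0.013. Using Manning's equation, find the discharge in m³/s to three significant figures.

32.2 m³/s

A = (b + z·y)·y = (7.99 + 1.3×1.87)×1.87 = 19.49 m²
P = b + 2y√(1+z²) = 7.99 + 2×1.87×√(1+1.3²) = 14.12 m
R = A/P = 19.49/14.12 = 1.380 m
Q = (1/n)·A·R^(2/3)·S^(1/2) = (1/0.013) × 19.49 × 1.380^(2/3) × 0.00030^(1/2) = 32.18 m³/s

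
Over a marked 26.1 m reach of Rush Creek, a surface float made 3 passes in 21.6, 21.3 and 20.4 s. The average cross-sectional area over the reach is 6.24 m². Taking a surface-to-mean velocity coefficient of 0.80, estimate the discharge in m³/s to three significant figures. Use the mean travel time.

t̄ = (21.6 + 21.3 + 20.4) / 3 = 21.1 s
v_surface = L / t̄ = 26.1 / 21.1 = 1.237 m/s
v_mean = 0.80 × 1.237 = 0.9896 m/s
Q = A × v_mean = 6.24 × 0.9896 = 6.175 m³/s

6.17 m³/s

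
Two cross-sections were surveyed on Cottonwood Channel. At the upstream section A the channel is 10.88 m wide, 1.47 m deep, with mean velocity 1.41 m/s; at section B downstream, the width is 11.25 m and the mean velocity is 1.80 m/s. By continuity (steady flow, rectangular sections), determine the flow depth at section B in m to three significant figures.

1.11 m

Q = A₁V₁ = (10.88×1.47) × 1.41 = 22.55 m³/s
d₂ = Q/(b₂ V₂) = 22.55/(11.25×1.80) = 1.114 m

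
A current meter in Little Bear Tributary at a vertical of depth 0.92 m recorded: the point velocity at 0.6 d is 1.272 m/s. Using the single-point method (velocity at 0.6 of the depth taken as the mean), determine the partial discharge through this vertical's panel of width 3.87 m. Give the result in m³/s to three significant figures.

v̄ = v₀.₆ = 1.272 m/s
q = v̄ × d × w = 1.272 × 0.92 × 3.87 = 4.529 m³/s

4.53 m³/s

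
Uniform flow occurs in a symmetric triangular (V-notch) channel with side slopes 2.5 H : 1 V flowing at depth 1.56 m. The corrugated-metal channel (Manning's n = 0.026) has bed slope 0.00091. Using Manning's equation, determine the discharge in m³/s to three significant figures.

A = z·y² = 2.5×1.56² = 6.084 m²
P = 2y√(1+z²) = 2×1.56×√(1+2.5²) = 8.401 m
R = A/P = 6.084/8.401 = 0.7242 m
Q = (1/n)·A·R^(2/3)·S^(1/2) = (1/0.026) × 6.084 × 0.7242^(2/3) × 0.00091^(1/2) = 5.693 m³/s

5.69 m³/s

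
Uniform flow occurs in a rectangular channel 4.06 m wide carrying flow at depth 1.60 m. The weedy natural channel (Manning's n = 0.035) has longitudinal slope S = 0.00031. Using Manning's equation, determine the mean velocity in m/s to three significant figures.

A = b·y = 4.06 × 1.60 = 6.496 m²
P = b + 2y = 4.06 + 2×1.60 = 7.260 m
R = A/P = 6.496/7.260 = 0.8948 m
Q = (1/n)·A·R^(2/3)·S^(1/2) = (1/0.035) × 6.496 × 0.8948^(2/3) × 0.00031^(1/2) = 3.034 m³/s
V = Q/A = 3.034/6.496 = 0.4671 m/s

0.467 m/s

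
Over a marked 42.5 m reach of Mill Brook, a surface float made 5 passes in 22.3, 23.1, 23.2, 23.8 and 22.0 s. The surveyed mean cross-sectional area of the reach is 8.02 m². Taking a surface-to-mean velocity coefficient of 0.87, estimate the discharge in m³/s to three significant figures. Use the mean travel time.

13.0 m³/s

t̄ = (22.3 + 23.1 + 23.2 + 23.8 + 22.0) / 5 = 22.88 s
v_surface = L / t̄ = 42.5 / 22.88 = 1.858 m/s
v_mean = 0.87 × 1.858 = 1.616 m/s
Q = A × v_mean = 8.02 × 1.616 = 12.96 m³/s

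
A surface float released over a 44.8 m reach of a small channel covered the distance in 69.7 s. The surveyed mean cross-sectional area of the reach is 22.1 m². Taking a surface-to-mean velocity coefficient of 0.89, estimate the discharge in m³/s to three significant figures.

12.6 m³/s

v_surface = L / t̄ = 44.8 / 69.7 = 0.6428 m/s
v_mean = 0.89 × 0.6428 = 0.5721 m/s
Q = A × v_mean = 22.1 × 0.5721 = 12.64 m³/s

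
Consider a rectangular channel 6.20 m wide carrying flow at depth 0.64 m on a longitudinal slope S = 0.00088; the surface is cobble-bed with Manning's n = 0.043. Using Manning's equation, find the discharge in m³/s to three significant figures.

1.79 m³/s

A = b·y = 6.20 × 0.64 = 3.968 m²
P = b + 2y = 6.20 + 2×0.64 = 7.480 m
R = A/P = 3.968/7.480 = 0.5305 m
Q = (1/n)·A·R^(2/3)·S^(1/2) = (1/0.043) × 3.968 × 0.5305^(2/3) × 0.00088^(1/2) = 1.794 m³/s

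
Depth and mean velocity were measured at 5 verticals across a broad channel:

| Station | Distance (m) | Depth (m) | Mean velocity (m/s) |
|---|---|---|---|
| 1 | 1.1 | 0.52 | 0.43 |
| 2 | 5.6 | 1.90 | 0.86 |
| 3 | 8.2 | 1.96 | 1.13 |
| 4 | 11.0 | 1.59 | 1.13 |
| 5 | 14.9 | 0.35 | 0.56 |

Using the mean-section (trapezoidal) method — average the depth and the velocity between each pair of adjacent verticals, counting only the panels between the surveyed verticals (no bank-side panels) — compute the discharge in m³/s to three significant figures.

Panel 1-2: Δb = 4.5 m, d̄ = (0.52+1.90)/2 = 1.21, v̄ = (0.43+0.86)/2 = 0.645 → q = 4.5×1.21×0.645 = 3.512 m³/s
Panel 2-3: Δb = 2.6 m, d̄ = (1.90+1.96)/2 = 1.93, v̄ = (0.86+1.13)/2 = 0.995 → q = 2.6×1.93×0.995 = 4.993 m³/s
Panel 3-4: Δb = 2.8 m, d̄ = (1.96+1.59)/2 = 1.775, v̄ = (1.13+1.13)/2 = 1.13 → q = 2.8×1.775×1.13 = 5.616 m³/s
Panel 4-5: Δb = 3.9 m, d̄ = (1.59+0.35)/2 = 0.97, v̄ = (1.13+0.56)/2 = 0.845 → q = 3.9×0.97×0.845 = 3.197 m³/s
Q = Σ q = 17.32 m³/s

17.3 m³/s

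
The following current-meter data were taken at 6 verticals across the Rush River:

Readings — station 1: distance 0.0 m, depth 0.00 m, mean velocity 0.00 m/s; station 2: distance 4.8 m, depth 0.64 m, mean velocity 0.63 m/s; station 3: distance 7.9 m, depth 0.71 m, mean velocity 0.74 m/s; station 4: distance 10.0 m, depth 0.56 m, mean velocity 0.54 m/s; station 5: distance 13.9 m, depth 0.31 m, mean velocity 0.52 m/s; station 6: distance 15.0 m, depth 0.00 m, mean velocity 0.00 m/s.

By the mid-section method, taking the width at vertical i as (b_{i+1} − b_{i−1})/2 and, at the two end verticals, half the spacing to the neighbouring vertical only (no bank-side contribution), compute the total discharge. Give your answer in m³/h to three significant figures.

15400 m³/h

w_2 = (7.9 − 0.0)/2 = 3.95 m; q_2 = 0.63 × 0.64 × 3.95 = 1.593 m³/s
w_3 = (10.0 − 4.8)/2 = 2.6 m; q_3 = 0.74 × 0.71 × 2.6 = 1.366 m³/s
w_4 = (13.9 − 7.9)/2 = 3 m; q_4 = 0.54 × 0.56 × 3 = 0.9072 m³/s
w_5 = (15.0 − 10.0)/2 = 2.5 m; q_5 = 0.52 × 0.31 × 2.5 = 0.4030 m³/s
Stations 1, 6 contribute zero (depth or velocity is 0).
Q = Σ qᵢ = 4.269 m³/s
= 4.269 × 3600 = 15370 m³/h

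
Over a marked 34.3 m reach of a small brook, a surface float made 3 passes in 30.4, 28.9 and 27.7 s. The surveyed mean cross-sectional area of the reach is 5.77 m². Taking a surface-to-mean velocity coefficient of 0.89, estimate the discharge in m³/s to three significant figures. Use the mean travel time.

t̄ = (30.4 + 28.9 + 27.7) / 3 = 29 s
v_surface = L / t̄ = 34.3 / 29 = 1.183 m/s
v_mean = 0.89 × 1.183 = 1.053 m/s
Q = A × v_mean = 5.77 × 1.053 = 6.074 m³/s

6.07 m³/s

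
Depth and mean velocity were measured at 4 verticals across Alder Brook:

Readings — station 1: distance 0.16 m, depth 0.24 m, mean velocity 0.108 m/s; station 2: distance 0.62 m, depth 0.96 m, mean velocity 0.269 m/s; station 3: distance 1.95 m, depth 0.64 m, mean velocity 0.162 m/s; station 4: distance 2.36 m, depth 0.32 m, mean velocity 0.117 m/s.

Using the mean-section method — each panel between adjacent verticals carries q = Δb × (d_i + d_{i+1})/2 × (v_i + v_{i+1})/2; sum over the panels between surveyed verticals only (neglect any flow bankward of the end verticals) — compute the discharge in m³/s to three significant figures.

Panel 1-2: Δb = 0.46 m, d̄ = (0.24+0.96)/2 = 0.6, v̄ = (0.108+0.269)/2 = 0.1885 → q = 0.46×0.6×0.1885 = 0.05203 m³/s
Panel 2-3: Δb = 1.33 m, d̄ = (0.96+0.64)/2 = 0.8, v̄ = (0.269+0.162)/2 = 0.2155 → q = 1.33×0.8×0.2155 = 0.2293 m³/s
Panel 3-4: Δb = 0.41 m, d̄ = (0.64+0.32)/2 = 0.48, v̄ = (0.162+0.117)/2 = 0.1395 → q = 0.41×0.48×0.1395 = 0.02745 m³/s
Q = Σ q = 0.3088 m³/s

0.309 m³/s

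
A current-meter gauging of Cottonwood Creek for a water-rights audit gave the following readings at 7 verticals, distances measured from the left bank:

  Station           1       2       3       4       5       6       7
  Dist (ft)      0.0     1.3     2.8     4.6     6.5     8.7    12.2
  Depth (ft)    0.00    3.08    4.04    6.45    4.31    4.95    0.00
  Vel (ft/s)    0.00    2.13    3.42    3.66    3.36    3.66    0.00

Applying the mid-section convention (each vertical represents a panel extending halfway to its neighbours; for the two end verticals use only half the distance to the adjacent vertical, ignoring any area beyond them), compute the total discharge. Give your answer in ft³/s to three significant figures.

w_2 = (2.8 − 0.0)/2 = 1.4 ft; q_2 = 2.13 × 3.08 × 1.4 = 9.185 ft³/s
w_3 = (4.6 − 1.3)/2 = 1.65 ft; q_3 = 3.42 × 4.04 × 1.65 = 22.80 ft³/s
w_4 = (6.5 − 2.8)/2 = 1.85 ft; q_4 = 3.66 × 6.45 × 1.85 = 43.67 ft³/s
w_5 = (8.7 − 4.6)/2 = 2.05 ft; q_5 = 3.36 × 4.31 × 2.05 = 29.69 ft³/s
w_6 = (12.2 − 6.5)/2 = 2.85 ft; q_6 = 3.66 × 4.95 × 2.85 = 51.63 ft³/s
Stations 1, 7 contribute zero (depth or velocity is 0).
Q = Σ qᵢ = 157.0 ft³/s

157 ft³/s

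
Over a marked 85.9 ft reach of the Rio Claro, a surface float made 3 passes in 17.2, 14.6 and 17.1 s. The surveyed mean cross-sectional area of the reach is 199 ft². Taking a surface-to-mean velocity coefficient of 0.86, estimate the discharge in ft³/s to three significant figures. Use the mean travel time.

902 ft³/s

t̄ = (17.2 + 14.6 + 17.1) / 3 = 16.3 s
v_surface = L / t̄ = 85.9 / 16.3 = 5.270 ft/s
v_mean = 0.86 × 5.270 = 4.532 ft/s
Q = A × v_mean = 199 × 4.532 = 901.9 ft³/s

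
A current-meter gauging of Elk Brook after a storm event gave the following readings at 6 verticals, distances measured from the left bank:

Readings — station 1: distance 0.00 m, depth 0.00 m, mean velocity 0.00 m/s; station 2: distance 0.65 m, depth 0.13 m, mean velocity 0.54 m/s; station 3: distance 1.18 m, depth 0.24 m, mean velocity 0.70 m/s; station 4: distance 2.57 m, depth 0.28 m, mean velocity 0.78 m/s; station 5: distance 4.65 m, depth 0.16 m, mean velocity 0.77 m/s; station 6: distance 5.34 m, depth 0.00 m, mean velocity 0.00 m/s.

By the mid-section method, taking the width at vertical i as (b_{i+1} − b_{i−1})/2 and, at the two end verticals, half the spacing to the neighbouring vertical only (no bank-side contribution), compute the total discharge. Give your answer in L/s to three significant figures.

w_2 = (1.18 − 0.00)/2 = 0.59 m; q_2 = 0.54 × 0.13 × 0.59 = 0.04142 m³/s
w_3 = (2.57 − 0.65)/2 = 0.96 m; q_3 = 0.70 × 0.24 × 0.96 = 0.1613 m³/s
w_4 = (4.65 − 1.18)/2 = 1.735 m; q_4 = 0.78 × 0.28 × 1.735 = 0.3789 m³/s
w_5 = (5.34 − 2.57)/2 = 1.385 m; q_5 = 0.77 × 0.16 × 1.385 = 0.1706 m³/s
Stations 1, 6 contribute zero (depth or velocity is 0).
Q = Σ qᵢ = 0.7523 m³/s
= 0.7523 × 1000 = 752.3 L/s

752 L/s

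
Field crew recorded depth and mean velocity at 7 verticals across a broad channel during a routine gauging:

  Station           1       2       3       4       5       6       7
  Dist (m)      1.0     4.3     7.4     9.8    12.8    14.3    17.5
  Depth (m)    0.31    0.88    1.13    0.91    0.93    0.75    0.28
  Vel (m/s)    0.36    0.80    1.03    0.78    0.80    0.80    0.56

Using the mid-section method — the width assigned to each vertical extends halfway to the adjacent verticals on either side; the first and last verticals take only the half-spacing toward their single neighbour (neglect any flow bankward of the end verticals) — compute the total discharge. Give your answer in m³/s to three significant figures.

10.9 m³/s

w_1 = (4.3 − 1.0)/2 = 1.65 m; q_1 = 0.36 × 0.31 × 1.65 = 0.1841 m³/s
w_2 = (7.4 − 1.0)/2 = 3.2 m; q_2 = 0.80 × 0.88 × 3.2 = 2.253 m³/s
w_3 = (9.8 − 4.3)/2 = 2.75 m; q_3 = 1.03 × 1.13 × 2.75 = 3.201 m³/s
w_4 = (12.8 − 7.4)/2 = 2.7 m; q_4 = 0.78 × 0.91 × 2.7 = 1.916 m³/s
w_5 = (14.3 − 9.8)/2 = 2.25 m; q_5 = 0.80 × 0.93 × 2.25 = 1.674 m³/s
w_6 = (17.5 − 12.8)/2 = 2.35 m; q_6 = 0.80 × 0.75 × 2.35 = 1.410 m³/s
w_7 = (17.5 − 14.3)/2 = 1.6 m; q_7 = 0.56 × 0.28 × 1.6 = 0.2509 m³/s
Q = Σ qᵢ = 10.89 m³/s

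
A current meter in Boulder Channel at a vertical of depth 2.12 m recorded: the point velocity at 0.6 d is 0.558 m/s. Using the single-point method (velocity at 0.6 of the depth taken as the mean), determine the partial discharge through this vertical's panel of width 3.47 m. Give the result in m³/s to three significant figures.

4.10 m³/s

v̄ = v₀.₆ = 0.558 m/s
q = v̄ × d × w = 0.5580 × 2.12 × 3.47 = 4.105 m³/s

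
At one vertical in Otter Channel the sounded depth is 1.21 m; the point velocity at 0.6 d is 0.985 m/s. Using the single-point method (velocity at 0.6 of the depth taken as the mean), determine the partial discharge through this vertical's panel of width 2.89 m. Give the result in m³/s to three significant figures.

v̄ = v₀.₆ = 0.985 m/s
q = v̄ × d × w = 0.9850 × 1.21 × 2.89 = 3.444 m³/s

3.44 m³/s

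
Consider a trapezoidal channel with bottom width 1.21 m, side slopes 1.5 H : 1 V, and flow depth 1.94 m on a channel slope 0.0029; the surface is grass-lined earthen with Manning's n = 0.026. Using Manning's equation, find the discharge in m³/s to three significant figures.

16.3 m³/s

A = (b + z·y)·y = (1.21 + 1.5×1.94)×1.94 = 7.993 m²
P = b + 2y√(1+z²) = 1.21 + 2×1.94×√(1+1.5²) = 8.205 m
R = A/P = 7.993/8.205 = 0.9742 m
Q = (1/n)·A·R^(2/3)·S^(1/2) = (1/0.026) × 7.993 × 0.9742^(2/3) × 0.0029^(1/2) = 16.27 m³/s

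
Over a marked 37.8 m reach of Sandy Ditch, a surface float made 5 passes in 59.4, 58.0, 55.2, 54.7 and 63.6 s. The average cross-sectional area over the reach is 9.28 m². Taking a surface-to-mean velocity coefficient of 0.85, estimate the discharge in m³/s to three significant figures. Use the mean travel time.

t̄ = (59.4 + 58.0 + 55.2 + 54.7 + 63.6) / 5 = 58.18 s
v_surface = L / t̄ = 37.8 / 58.18 = 0.6497 m/s
v_mean = 0.85 × 0.6497 = 0.5523 m/s
Q = A × v_mean = 9.28 × 0.5523 = 5.125 m³/s

5.12 m³/s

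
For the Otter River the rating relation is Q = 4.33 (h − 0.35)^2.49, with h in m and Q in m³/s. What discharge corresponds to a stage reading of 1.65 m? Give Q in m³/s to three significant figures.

Q = 4.33 × (1.65 − 0.35)^2.49 = 4.33 × 1.3^2.49 = 8.322 m³/s

8.32 m³/s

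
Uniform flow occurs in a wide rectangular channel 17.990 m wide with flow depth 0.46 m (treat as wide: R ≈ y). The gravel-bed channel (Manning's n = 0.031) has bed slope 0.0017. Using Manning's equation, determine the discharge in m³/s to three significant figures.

6.56 m³/s

A = b·y = 17.990 × 0.46 = 8.275 m²
Wide channel: R ≈ y = 0.46 m
Q = (1/n)·A·R^(2/3)·S^(1/2) = (1/0.031) × 8.275 × 0.4600^(2/3) × 0.0017^(1/2) = 6.559 m³/s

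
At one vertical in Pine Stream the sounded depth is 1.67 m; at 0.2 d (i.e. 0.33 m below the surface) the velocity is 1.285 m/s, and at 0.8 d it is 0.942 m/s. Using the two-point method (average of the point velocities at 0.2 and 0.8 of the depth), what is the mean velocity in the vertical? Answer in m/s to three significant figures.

1.11 m/s

v̄ = (1.285 + 0.942) / 2 = 1.114 m/s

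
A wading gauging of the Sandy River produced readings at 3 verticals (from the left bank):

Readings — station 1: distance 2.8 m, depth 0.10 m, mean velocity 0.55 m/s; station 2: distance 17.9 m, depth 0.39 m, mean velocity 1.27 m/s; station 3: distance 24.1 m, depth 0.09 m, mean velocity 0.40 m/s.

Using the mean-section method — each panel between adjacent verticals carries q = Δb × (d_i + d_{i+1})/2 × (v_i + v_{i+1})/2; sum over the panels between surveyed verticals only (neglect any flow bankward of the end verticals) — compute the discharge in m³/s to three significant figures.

Panel 1-2: Δb = 15.1 m, d̄ = (0.10+0.39)/2 = 0.245, v̄ = (0.55+1.27)/2 = 0.91 → q = 15.1×0.245×0.91 = 3.367 m³/s
Panel 2-3: Δb = 6.2 m, d̄ = (0.39+0.09)/2 = 0.24, v̄ = (1.27+0.40)/2 = 0.835 → q = 6.2×0.24×0.835 = 1.242 m³/s
Q = Σ q = 4.609 m³/s

4.61 m³/s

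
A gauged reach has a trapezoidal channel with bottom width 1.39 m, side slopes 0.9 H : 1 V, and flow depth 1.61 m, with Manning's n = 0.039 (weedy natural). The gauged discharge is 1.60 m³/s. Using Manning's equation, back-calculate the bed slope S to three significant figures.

0.000251

A = (b + z·y)·y = (1.39 + 0.9×1.61)×1.61 = 4.571 m²
P = b + 2y√(1+z²) = 1.39 + 2×1.61×√(1+0.9²) = 5.722 m
R = A/P = 4.571/5.722 = 0.7988 m
S = (Q·n / (1·A·R^(2/3)))² = (1.60×0.039 / (1×4.571×0.8609))² = 0.0002515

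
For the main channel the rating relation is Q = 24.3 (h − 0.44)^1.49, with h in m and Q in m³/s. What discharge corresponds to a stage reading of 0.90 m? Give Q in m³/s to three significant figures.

Q = 24.3 × (0.90 − 0.44)^1.49 = 24.3 × 0.46^1.49 = 7.640 m³/s

7.64 m³/s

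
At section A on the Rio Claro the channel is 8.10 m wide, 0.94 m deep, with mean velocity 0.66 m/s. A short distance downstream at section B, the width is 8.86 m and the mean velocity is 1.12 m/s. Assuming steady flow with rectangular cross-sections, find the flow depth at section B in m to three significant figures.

0.506 m

Q = A₁V₁ = (8.10×0.94) × 0.66 = 5.025 m³/s
d₂ = Q/(b₂ V₂) = 5.025/(8.86×1.12) = 0.5064 m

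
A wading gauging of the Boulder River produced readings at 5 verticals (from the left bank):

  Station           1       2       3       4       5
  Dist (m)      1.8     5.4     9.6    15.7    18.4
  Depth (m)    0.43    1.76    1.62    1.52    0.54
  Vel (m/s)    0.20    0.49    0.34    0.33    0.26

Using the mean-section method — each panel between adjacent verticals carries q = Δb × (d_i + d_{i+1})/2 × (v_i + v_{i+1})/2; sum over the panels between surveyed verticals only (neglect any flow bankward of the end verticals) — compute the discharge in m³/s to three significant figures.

Panel 1-2: Δb = 3.6 m, d̄ = (0.43+1.76)/2 = 1.095, v̄ = (0.20+0.49)/2 = 0.345 → q = 3.6×1.095×0.345 = 1.360 m³/s
Panel 2-3: Δb = 4.2 m, d̄ = (1.76+1.62)/2 = 1.69, v̄ = (0.49+0.34)/2 = 0.415 → q = 4.2×1.69×0.415 = 2.946 m³/s
Panel 3-4: Δb = 6.1 m, d̄ = (1.62+1.52)/2 = 1.57, v̄ = (0.34+0.33)/2 = 0.335 → q = 6.1×1.57×0.335 = 3.208 m³/s
Panel 4-5: Δb = 2.7 m, d̄ = (1.52+0.54)/2 = 1.03, v̄ = (0.33+0.26)/2 = 0.295 → q = 2.7×1.03×0.295 = 0.8204 m³/s
Q = Σ q = 8.334 m³/s

8.33 m³/s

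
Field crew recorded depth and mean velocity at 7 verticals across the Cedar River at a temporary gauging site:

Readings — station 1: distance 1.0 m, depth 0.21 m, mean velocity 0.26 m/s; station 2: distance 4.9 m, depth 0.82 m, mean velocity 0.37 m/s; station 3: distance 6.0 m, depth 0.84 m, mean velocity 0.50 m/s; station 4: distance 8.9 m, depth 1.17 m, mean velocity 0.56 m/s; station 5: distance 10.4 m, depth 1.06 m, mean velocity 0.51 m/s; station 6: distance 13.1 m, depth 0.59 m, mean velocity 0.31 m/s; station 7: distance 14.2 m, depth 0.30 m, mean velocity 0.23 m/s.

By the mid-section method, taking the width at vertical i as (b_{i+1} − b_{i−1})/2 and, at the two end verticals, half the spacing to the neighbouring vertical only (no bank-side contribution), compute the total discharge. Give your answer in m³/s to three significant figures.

4.67 m³/s

w_1 = (4.9 − 1.0)/2 = 1.95 m; q_1 = 0.26 × 0.21 × 1.95 = 0.1065 m³/s
w_2 = (6.0 − 1.0)/2 = 2.5 m; q_2 = 0.37 × 0.82 × 2.5 = 0.7585 m³/s
w_3 = (8.9 − 4.9)/2 = 2 m; q_3 = 0.50 × 0.84 × 2 = 0.8400 m³/s
w_4 = (10.4 − 6.0)/2 = 2.2 m; q_4 = 0.56 × 1.17 × 2.2 = 1.441 m³/s
w_5 = (13.1 − 8.9)/2 = 2.1 m; q_5 = 0.51 × 1.06 × 2.1 = 1.135 m³/s
w_6 = (14.2 − 10.4)/2 = 1.9 m; q_6 = 0.31 × 0.59 × 1.9 = 0.3475 m³/s
w_7 = (14.2 − 13.1)/2 = 0.55 m; q_7 = 0.23 × 0.30 × 0.55 = 0.03795 m³/s
Q = Σ qᵢ = 4.667 m³/s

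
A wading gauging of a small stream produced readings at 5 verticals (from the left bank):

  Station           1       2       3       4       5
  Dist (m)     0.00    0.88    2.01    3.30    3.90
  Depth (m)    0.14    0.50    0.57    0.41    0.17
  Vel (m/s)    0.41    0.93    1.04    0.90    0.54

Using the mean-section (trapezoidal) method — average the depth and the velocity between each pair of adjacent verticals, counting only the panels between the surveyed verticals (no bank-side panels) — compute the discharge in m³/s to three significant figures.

1.52 m³/s

Panel 1-2: Δb = 0.88 m, d̄ = (0.14+0.50)/2 = 0.32, v̄ = (0.41+0.93)/2 = 0.67 → q = 0.88×0.32×0.67 = 0.1887 m³/s
Panel 2-3: Δb = 1.13 m, d̄ = (0.50+0.57)/2 = 0.535, v̄ = (0.93+1.04)/2 = 0.985 → q = 1.13×0.535×0.985 = 0.5955 m³/s
Panel 3-4: Δb = 1.29 m, d̄ = (0.57+0.41)/2 = 0.49, v̄ = (1.04+0.90)/2 = 0.97 → q = 1.29×0.49×0.97 = 0.6131 m³/s
Panel 4-5: Δb = 0.6 m, d̄ = (0.41+0.17)/2 = 0.29, v̄ = (0.90+0.54)/2 = 0.72 → q = 0.6×0.29×0.72 = 0.1253 m³/s
Q = Σ q = 1.523 m³/s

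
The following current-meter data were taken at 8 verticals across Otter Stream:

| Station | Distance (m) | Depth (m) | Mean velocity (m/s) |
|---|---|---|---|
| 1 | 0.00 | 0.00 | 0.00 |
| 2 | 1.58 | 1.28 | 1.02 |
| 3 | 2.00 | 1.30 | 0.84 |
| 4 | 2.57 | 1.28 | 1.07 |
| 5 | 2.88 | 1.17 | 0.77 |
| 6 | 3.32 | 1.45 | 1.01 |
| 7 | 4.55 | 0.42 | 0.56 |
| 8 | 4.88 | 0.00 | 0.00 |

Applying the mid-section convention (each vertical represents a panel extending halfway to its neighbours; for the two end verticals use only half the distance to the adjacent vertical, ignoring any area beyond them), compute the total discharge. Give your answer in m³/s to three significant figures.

4.19 m³/s

w_2 = (2.00 − 0.00)/2 = 1 m; q_2 = 1.02 × 1.28 × 1 = 1.306 m³/s
w_3 = (2.57 − 1.58)/2 = 0.495 m; q_3 = 0.84 × 1.30 × 0.495 = 0.5405 m³/s
w_4 = (2.88 − 2.00)/2 = 0.44 m; q_4 = 1.07 × 1.28 × 0.44 = 0.6026 m³/s
w_5 = (3.32 − 2.57)/2 = 0.375 m; q_5 = 0.77 × 1.17 × 0.375 = 0.3378 m³/s
w_6 = (4.55 − 2.88)/2 = 0.835 m; q_6 = 1.01 × 1.45 × 0.835 = 1.223 m³/s
w_7 = (4.88 − 3.32)/2 = 0.78 m; q_7 = 0.56 × 0.42 × 0.78 = 0.1835 m³/s
Stations 1, 8 contribute zero (depth or velocity is 0).
Q = Σ qᵢ = 4.193 m³/s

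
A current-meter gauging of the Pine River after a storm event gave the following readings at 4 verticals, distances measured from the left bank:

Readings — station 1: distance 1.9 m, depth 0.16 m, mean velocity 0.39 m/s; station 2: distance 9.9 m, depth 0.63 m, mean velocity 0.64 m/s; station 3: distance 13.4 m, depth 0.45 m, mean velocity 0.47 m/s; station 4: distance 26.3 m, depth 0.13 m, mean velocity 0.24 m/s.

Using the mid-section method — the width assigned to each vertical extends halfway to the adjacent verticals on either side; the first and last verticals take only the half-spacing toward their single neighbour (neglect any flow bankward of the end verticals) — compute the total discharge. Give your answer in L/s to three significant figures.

4500 L/s

w_1 = (9.9 − 1.9)/2 = 4 m; q_1 = 0.39 × 0.16 × 4 = 0.2496 m³/s
w_2 = (13.4 − 1.9)/2 = 5.75 m; q_2 = 0.64 × 0.63 × 5.75 = 2.318 m³/s
w_3 = (26.3 − 9.9)/2 = 8.2 m; q_3 = 0.47 × 0.45 × 8.2 = 1.734 m³/s
w_4 = (26.3 − 13.4)/2 = 6.45 m; q_4 = 0.24 × 0.13 × 6.45 = 0.2012 m³/s
Q = Σ qᵢ = 4.504 m³/s
= 4.504 × 1000 = 4504 L/s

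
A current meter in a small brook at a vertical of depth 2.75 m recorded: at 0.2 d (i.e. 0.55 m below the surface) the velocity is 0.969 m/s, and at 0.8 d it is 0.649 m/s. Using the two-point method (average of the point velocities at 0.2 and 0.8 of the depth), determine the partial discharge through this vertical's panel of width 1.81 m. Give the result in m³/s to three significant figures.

v̄ = (0.969 + 0.649) / 2 = 0.8090 m/s
q = v̄ × d × w = 0.8090 × 2.75 × 1.81 = 4.027 m³/s

4.03 m³/s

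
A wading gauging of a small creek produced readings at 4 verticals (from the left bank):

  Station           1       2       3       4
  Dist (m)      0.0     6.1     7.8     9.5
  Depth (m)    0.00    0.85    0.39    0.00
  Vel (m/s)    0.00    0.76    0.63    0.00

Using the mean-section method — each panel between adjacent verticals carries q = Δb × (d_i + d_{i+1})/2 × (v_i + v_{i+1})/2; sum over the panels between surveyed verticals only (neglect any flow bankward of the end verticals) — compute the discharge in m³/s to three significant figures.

1.82 m³/s

Panel 1-2: Δb = 6.1 m, d̄ = (0.00+0.85)/2 = 0.425, v̄ = (0.00+0.76)/2 = 0.38 → q = 6.1×0.425×0.38 = 0.9852 m³/s
Panel 2-3: Δb = 1.7 m, d̄ = (0.85+0.39)/2 = 0.62, v̄ = (0.76+0.63)/2 = 0.695 → q = 1.7×0.62×0.695 = 0.7325 m³/s
Panel 3-4: Δb = 1.7 m, d̄ = (0.39+0.00)/2 = 0.195, v̄ = (0.63+0.00)/2 = 0.315 → q = 1.7×0.195×0.315 = 0.1044 m³/s
Q = Σ q = 1.822 m³/s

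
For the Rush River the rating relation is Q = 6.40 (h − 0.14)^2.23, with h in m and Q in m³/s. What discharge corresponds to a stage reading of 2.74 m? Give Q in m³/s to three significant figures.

53.9 m³/s

Q = 6.40 × (2.74 − 0.14)^2.23 = 6.40 × 2.6^2.23 = 53.90 m³/s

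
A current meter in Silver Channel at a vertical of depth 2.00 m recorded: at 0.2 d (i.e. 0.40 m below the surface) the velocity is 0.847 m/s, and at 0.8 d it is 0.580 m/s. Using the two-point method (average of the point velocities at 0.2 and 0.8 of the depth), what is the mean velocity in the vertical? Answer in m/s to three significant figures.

0.714 m/s

v̄ = (0.847 + 0.580) / 2 = 0.7135 m/s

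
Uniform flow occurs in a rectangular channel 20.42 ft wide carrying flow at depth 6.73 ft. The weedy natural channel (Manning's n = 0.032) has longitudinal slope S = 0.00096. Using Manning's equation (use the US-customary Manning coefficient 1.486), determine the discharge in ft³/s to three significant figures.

503 ft³/s

A = b·y = 20.42 × 6.73 = 137.4 ft²
P = b + 2y = 20.42 + 2×6.73 = 33.88 ft
R = A/P = 137.4/33.88 = 4.056 ft
Q = (1.486/n)·A·R^(2/3)·S^(1/2) = (1.486/0.032) × 137.4 × 4.056^(2/3) × 0.00096^(1/2) = 502.9 ft³/s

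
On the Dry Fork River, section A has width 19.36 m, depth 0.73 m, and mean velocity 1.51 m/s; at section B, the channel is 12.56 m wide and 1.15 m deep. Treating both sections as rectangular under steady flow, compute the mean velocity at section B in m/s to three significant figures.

Q = A₁V₁ = (19.36×0.73) × 1.51 = 21.34 m³/s
A₂ = 12.56 × 1.15 = 14.44 m²
V₂ = Q/A₂ = 21.34/14.44 = 1.477 m/s

1.48 m/s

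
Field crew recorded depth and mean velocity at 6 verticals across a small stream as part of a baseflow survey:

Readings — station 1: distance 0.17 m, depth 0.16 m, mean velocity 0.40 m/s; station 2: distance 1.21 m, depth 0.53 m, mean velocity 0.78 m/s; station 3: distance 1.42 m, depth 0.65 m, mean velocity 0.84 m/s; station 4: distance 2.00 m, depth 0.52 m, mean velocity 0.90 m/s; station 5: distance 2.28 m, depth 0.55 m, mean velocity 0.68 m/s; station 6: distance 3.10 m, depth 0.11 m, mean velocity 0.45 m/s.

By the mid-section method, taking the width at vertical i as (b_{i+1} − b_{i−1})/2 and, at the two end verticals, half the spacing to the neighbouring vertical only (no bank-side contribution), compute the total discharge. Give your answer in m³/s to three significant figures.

w_1 = (1.21 − 0.17)/2 = 0.52 m; q_1 = 0.40 × 0.16 × 0.52 = 0.03328 m³/s
w_2 = (1.42 − 0.17)/2 = 0.625 m; q_2 = 0.78 × 0.53 × 0.625 = 0.2584 m³/s
w_3 = (2.00 − 1.21)/2 = 0.395 m; q_3 = 0.84 × 0.65 × 0.395 = 0.2157 m³/s
w_4 = (2.28 − 1.42)/2 = 0.43 m; q_4 = 0.90 × 0.52 × 0.43 = 0.2012 m³/s
w_5 = (3.10 − 2.00)/2 = 0.55 m; q_5 = 0.68 × 0.55 × 0.55 = 0.2057 m³/s
w_6 = (3.10 − 2.28)/2 = 0.41 m; q_6 = 0.45 × 0.11 × 0.41 = 0.02030 m³/s
Q = Σ qᵢ = 0.9346 m³/s

0.935 m³/s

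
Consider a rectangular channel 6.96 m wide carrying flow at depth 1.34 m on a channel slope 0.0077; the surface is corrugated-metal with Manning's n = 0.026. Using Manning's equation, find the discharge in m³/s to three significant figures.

A = b·y = 6.96 × 1.34 = 9.326 m²
P = b + 2y = 6.96 + 2×1.34 = 9.640 m
R = A/P = 9.326/9.640 = 0.9675 m
Q = (1/n)·A·R^(2/3)·S^(1/2) = (1/0.026) × 9.326 × 0.9675^(2/3) × 0.0077^(1/2) = 30.79 m³/s

30.8 m³/s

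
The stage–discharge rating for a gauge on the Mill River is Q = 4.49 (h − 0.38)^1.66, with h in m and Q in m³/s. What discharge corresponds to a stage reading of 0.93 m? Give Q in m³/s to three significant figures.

1.66 m³/s

Q = 4.49 × (0.93 − 0.38)^1.66 = 4.49 × 0.55^1.66 = 1.664 m³/s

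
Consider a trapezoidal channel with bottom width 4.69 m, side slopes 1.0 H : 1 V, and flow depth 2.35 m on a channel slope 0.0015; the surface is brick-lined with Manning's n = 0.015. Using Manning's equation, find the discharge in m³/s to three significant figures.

55.0 m³/s

A = (b + z·y)·y = (4.69 + 1.0×2.35)×2.35 = 16.54 m²
P = b + 2y√(1+z²) = 4.69 + 2×2.35×√(1+1.0²) = 11.34 m
R = A/P = 16.54/11.34 = 1.459 m
Q = (1/n)·A·R^(2/3)·S^(1/2) = (1/0.015) × 16.54 × 1.459^(2/3) × 0.0015^(1/2) = 54.96 m³/s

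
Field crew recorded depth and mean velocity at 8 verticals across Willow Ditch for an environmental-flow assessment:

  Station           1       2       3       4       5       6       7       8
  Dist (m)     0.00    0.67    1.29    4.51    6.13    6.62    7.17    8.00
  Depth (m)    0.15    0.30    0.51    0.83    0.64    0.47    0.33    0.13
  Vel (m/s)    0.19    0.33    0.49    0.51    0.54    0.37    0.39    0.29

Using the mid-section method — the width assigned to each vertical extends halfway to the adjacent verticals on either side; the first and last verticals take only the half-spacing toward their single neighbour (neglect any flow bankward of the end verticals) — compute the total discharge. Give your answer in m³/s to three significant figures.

w_1 = (0.67 − 0.00)/2 = 0.335 m; q_1 = 0.19 × 0.15 × 0.335 = 0.009548 m³/s
w_2 = (1.29 − 0.00)/2 = 0.645 m; q_2 = 0.33 × 0.30 × 0.645 = 0.06386 m³/s
w_3 = (4.51 − 0.67)/2 = 1.92 m; q_3 = 0.49 × 0.51 × 1.92 = 0.4798 m³/s
w_4 = (6.13 − 1.29)/2 = 2.42 m; q_4 = 0.51 × 0.83 × 2.42 = 1.024 m³/s
w_5 = (6.62 − 4.51)/2 = 1.055 m; q_5 = 0.54 × 0.64 × 1.055 = 0.3646 m³/s
w_6 = (7.17 − 6.13)/2 = 0.52 m; q_6 = 0.37 × 0.47 × 0.52 = 0.09043 m³/s
w_7 = (8.00 − 6.62)/2 = 0.69 m; q_7 = 0.39 × 0.33 × 0.69 = 0.08880 m³/s
w_8 = (8.00 − 7.17)/2 = 0.415 m; q_8 = 0.29 × 0.13 × 0.415 = 0.01565 m³/s
Q = Σ qᵢ = 2.137 m³/s

2.14 m³/s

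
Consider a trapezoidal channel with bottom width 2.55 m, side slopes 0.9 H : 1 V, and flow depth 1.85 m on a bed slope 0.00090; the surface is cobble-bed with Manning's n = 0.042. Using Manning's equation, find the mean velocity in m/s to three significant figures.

0.731 m/s

A = (b + z·y)·y = (2.55 + 0.9×1.85)×1.85 = 7.798 m²
P = b + 2y√(1+z²) = 2.55 + 2×1.85×√(1+0.9²) = 7.528 m
R = A/P = 7.798/7.528 = 1.036 m
Q = (1/n)·A·R^(2/3)·S^(1/2) = (1/0.042) × 7.798 × 1.036^(2/3) × 0.00090^(1/2) = 5.702 m³/s
V = Q/A = 5.702/7.798 = 0.7313 m/s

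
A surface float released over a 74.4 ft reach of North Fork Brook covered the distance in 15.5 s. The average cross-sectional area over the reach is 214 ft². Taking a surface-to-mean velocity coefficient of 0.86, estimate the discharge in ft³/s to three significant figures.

v_surface = L / t̄ = 74.4 / 15.5 = 4.800 ft/s
v_mean = 0.86 × 4.800 = 4.128 ft/s
Q = A × v_mean = 214 × 4.128 = 883.4 ft³/s

883 ft³/s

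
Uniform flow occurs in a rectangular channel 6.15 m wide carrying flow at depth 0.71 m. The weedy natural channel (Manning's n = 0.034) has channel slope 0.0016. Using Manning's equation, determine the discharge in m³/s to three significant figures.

3.56 m³/s

A = b·y = 6.15 × 0.71 = 4.367 m²
P = b + 2y = 6.15 + 2×0.71 = 7.570 m
R = A/P = 4.367/7.570 = 0.5768 m
Q = (1/n)·A·R^(2/3)·S^(1/2) = (1/0.034) × 4.367 × 0.5768^(2/3) × 0.0016^(1/2) = 3.560 m³/s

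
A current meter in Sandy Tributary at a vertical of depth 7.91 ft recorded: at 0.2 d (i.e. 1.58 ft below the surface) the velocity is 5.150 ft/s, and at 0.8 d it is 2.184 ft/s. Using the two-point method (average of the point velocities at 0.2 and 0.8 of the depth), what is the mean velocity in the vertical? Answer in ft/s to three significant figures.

v̄ = (5.150 + 2.184) / 2 = 3.667 ft/s

3.67 ft/s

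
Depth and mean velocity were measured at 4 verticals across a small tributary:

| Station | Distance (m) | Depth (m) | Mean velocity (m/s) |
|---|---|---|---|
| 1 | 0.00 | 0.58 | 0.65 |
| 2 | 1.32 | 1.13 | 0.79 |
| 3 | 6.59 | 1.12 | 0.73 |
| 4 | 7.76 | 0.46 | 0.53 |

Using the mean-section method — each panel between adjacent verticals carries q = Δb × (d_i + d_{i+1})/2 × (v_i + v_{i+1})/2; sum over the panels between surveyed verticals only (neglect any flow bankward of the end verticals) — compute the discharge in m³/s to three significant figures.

Panel 1-2: Δb = 1.32 m, d̄ = (0.58+1.13)/2 = 0.855, v̄ = (0.65+0.79)/2 = 0.72 → q = 1.32×0.855×0.72 = 0.8126 m³/s
Panel 2-3: Δb = 5.27 m, d̄ = (1.13+1.12)/2 = 1.125, v̄ = (0.79+0.73)/2 = 0.76 → q = 5.27×1.125×0.76 = 4.506 m³/s
Panel 3-4: Δb = 1.17 m, d̄ = (1.12+0.46)/2 = 0.79, v̄ = (0.73+0.53)/2 = 0.63 → q = 1.17×0.79×0.63 = 0.5823 m³/s
Q = Σ q = 5.901 m³/s

5.90 m³/s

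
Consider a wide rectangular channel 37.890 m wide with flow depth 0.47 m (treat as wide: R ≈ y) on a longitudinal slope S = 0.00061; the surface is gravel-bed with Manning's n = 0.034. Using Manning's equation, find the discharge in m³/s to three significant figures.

7.82 m³/s

A = b·y = 37.890 × 0.47 = 17.81 m²
Wide channel: R ≈ y = 0.47 m
Q = (1/n)·A·R^(2/3)·S^(1/2) = (1/0.034) × 17.81 × 0.4700^(2/3) × 0.00061^(1/2) = 7.820 m³/s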